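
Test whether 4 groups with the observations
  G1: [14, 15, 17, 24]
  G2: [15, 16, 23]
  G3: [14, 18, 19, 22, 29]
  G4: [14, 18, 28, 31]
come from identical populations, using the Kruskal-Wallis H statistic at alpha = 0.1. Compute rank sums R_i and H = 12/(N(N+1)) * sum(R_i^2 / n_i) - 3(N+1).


Step 1: Combine all N = 16 observations and assign midranks.
sorted (value, group, rank): (14,G1,2), (14,G3,2), (14,G4,2), (15,G1,4.5), (15,G2,4.5), (16,G2,6), (17,G1,7), (18,G3,8.5), (18,G4,8.5), (19,G3,10), (22,G3,11), (23,G2,12), (24,G1,13), (28,G4,14), (29,G3,15), (31,G4,16)
Step 2: Sum ranks within each group.
R_1 = 26.5 (n_1 = 4)
R_2 = 22.5 (n_2 = 3)
R_3 = 46.5 (n_3 = 5)
R_4 = 40.5 (n_4 = 4)
Step 3: H = 12/(N(N+1)) * sum(R_i^2/n_i) - 3(N+1)
     = 12/(16*17) * (26.5^2/4 + 22.5^2/3 + 46.5^2/5 + 40.5^2/4) - 3*17
     = 0.044118 * 1186.83 - 51
     = 1.359926.
Step 4: Ties present; correction factor C = 1 - 36/(16^3 - 16) = 0.991176. Corrected H = 1.359926 / 0.991176 = 1.372033.
Step 5: Under H0, H ~ chi^2(3); p-value = 0.712103.
Step 6: alpha = 0.1. fail to reject H0.

H = 1.3720, df = 3, p = 0.712103, fail to reject H0.


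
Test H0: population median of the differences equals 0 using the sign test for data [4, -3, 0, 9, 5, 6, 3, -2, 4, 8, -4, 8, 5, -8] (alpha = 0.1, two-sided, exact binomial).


Step 1: Discard zero differences. Original n = 14; n_eff = number of nonzero differences = 13.
Nonzero differences (with sign): +4, -3, +9, +5, +6, +3, -2, +4, +8, -4, +8, +5, -8
Step 2: Count signs: positive = 9, negative = 4.
Step 3: Under H0: P(positive) = 0.5, so the number of positives S ~ Bin(13, 0.5).
Step 4: Two-sided exact p-value = sum of Bin(13,0.5) probabilities at or below the observed probability = 0.266846.
Step 5: alpha = 0.1. fail to reject H0.

n_eff = 13, pos = 9, neg = 4, p = 0.266846, fail to reject H0.


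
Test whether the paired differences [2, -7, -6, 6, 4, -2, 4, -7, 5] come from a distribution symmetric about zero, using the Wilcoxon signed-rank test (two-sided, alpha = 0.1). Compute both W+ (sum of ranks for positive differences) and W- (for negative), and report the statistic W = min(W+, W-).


Step 1: Drop any zero differences (none here) and take |d_i|.
|d| = [2, 7, 6, 6, 4, 2, 4, 7, 5]
Step 2: Midrank |d_i| (ties get averaged ranks).
ranks: |2|->1.5, |7|->8.5, |6|->6.5, |6|->6.5, |4|->3.5, |2|->1.5, |4|->3.5, |7|->8.5, |5|->5
Step 3: Attach original signs; sum ranks with positive sign and with negative sign.
W+ = 1.5 + 6.5 + 3.5 + 3.5 + 5 = 20
W- = 8.5 + 6.5 + 1.5 + 8.5 = 25
(Check: W+ + W- = 45 should equal n(n+1)/2 = 45.)
Step 4: Test statistic W = min(W+, W-) = 20.
Step 5: Ties in |d|, so use the tie-corrected normal approximation.
        E[W] = n(n+1)/4 = 9*10/4 = 22.5.
        Tie groups: |d|=2 (t=2), |d|=4 (t=2), |d|=6 (t=2), |d|=7 (t=2); sum(t^3 - t) = 24.
        Var[W] = n(n+1)(2n+1)/24 - sum(t^3-t)/48 = 1710/24 - 24/48 = 70.75.
        z = (W - E[W]) / sqrt(Var[W]) = (20 - 22.5) / 8.4113 = -0.2972.
        Two-sided p = 2*Phi(z) = 0.766299.
Step 6: alpha = 0.1. fail to reject H0.

W+ = 20, W- = 25, W = min = 20, p = 0.766299, fail to reject H0.


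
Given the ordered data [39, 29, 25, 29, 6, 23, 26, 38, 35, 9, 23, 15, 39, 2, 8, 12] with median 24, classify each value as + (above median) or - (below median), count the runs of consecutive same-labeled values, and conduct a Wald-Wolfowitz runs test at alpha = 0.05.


Step 1: Compute median = 24; label A = above, B = below.
Labels in order: AAAABBAAABBBABBB  (n_A = 8, n_B = 8)
Step 2: Count runs R = 6.
Step 3: Under H0 (random ordering), E[R] = 2*n_A*n_B/(n_A+n_B) + 1 = 2*8*8/16 + 1 = 9.0000.
        Var[R] = 2*n_A*n_B*(2*n_A*n_B - n_A - n_B) / ((n_A+n_B)^2 * (n_A+n_B-1)) = 14336/3840 = 3.7333.
        SD[R] = 1.9322.
Step 4: Continuity-corrected z = (R + 0.5 - E[R]) / SD[R] = (6 + 0.5 - 9.0000) / 1.9322 = -1.2939.
Step 5: Two-sided p-value via normal approximation = 2*(1 - Phi(|z|)) = 0.195709.
Step 6: alpha = 0.05. fail to reject H0.

R = 6, z = -1.2939, p = 0.195709, fail to reject H0.


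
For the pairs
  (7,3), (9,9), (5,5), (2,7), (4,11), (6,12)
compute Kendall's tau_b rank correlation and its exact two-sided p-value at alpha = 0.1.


Step 1: Enumerate the 15 unordered pairs (i,j) with i<j and classify each by sign(x_j-x_i) * sign(y_j-y_i).
  (1,2):dx=+2,dy=+6->C; (1,3):dx=-2,dy=+2->D; (1,4):dx=-5,dy=+4->D; (1,5):dx=-3,dy=+8->D
  (1,6):dx=-1,dy=+9->D; (2,3):dx=-4,dy=-4->C; (2,4):dx=-7,dy=-2->C; (2,5):dx=-5,dy=+2->D
  (2,6):dx=-3,dy=+3->D; (3,4):dx=-3,dy=+2->D; (3,5):dx=-1,dy=+6->D; (3,6):dx=+1,dy=+7->C
  (4,5):dx=+2,dy=+4->C; (4,6):dx=+4,dy=+5->C; (5,6):dx=+2,dy=+1->C
Step 2: C = 7, D = 8, total pairs = 15.
Step 3: tau = (C - D)/(n(n-1)/2) = (7 - 8)/15 = -0.066667.
Step 4: Exact two-sided p-value (enumerate n! = 720 permutations of y under H0): p = 1.000000.
Step 5: alpha = 0.1. fail to reject H0.

tau_b = -0.0667 (C=7, D=8), p = 1.000000, fail to reject H0.


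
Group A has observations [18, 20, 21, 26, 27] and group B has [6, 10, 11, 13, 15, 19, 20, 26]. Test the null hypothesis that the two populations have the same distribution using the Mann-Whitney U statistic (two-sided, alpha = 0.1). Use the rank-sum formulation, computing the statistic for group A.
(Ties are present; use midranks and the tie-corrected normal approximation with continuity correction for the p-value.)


Step 1: Combine and sort all 13 observations; assign midranks.
sorted (value, group): (6,Y), (10,Y), (11,Y), (13,Y), (15,Y), (18,X), (19,Y), (20,X), (20,Y), (21,X), (26,X), (26,Y), (27,X)
ranks: 6->1, 10->2, 11->3, 13->4, 15->5, 18->6, 19->7, 20->8.5, 20->8.5, 21->10, 26->11.5, 26->11.5, 27->13
Step 2: Rank sum for X: R1 = 6 + 8.5 + 10 + 11.5 + 13 = 49.
Step 3: U_X = R1 - n1(n1+1)/2 = 49 - 5*6/2 = 49 - 15 = 34.
       U_Y = n1*n2 - U_X = 40 - 34 = 6.
Step 4: Ties are present, so use the tie-corrected normal approximation (with continuity correction) for the p-value.
Step 5: p-value = 0.047519; compare to alpha = 0.1. reject H0.

U_X = 34, p = 0.047519, reject H0 at alpha = 0.1.


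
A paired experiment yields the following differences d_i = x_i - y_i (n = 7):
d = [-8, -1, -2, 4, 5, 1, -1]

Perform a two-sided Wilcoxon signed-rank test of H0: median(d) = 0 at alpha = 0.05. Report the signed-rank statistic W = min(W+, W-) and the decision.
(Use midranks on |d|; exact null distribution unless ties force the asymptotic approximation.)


Step 1: Drop any zero differences (none here) and take |d_i|.
|d| = [8, 1, 2, 4, 5, 1, 1]
Step 2: Midrank |d_i| (ties get averaged ranks).
ranks: |8|->7, |1|->2, |2|->4, |4|->5, |5|->6, |1|->2, |1|->2
Step 3: Attach original signs; sum ranks with positive sign and with negative sign.
W+ = 5 + 6 + 2 = 13
W- = 7 + 2 + 4 + 2 = 15
(Check: W+ + W- = 28 should equal n(n+1)/2 = 28.)
Step 4: Test statistic W = min(W+, W-) = 13.
Step 5: Ties in |d|, so use the tie-corrected normal approximation.
        E[W] = n(n+1)/4 = 7*8/4 = 14.
        Tie groups: |d|=1 (t=3); sum(t^3 - t) = 24.
        Var[W] = n(n+1)(2n+1)/24 - sum(t^3-t)/48 = 840/24 - 24/48 = 34.5.
        z = (W - E[W]) / sqrt(Var[W]) = (13 - 14) / 5.8737 = -0.1703.
        Two-sided p = 2*Phi(z) = 0.864813.
Step 6: alpha = 0.05. fail to reject H0.

W+ = 13, W- = 15, W = min = 13, p = 0.864813, fail to reject H0.


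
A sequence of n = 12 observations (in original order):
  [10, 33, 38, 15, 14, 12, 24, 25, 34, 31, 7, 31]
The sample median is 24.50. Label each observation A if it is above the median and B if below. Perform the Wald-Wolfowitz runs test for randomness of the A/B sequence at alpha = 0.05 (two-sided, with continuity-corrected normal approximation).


Step 1: Compute median = 24.50; label A = above, B = below.
Labels in order: BAABBBBAAABA  (n_A = 6, n_B = 6)
Step 2: Count runs R = 6.
Step 3: Under H0 (random ordering), E[R] = 2*n_A*n_B/(n_A+n_B) + 1 = 2*6*6/12 + 1 = 7.0000.
        Var[R] = 2*n_A*n_B*(2*n_A*n_B - n_A - n_B) / ((n_A+n_B)^2 * (n_A+n_B-1)) = 4320/1584 = 2.7273.
        SD[R] = 1.6514.
Step 4: Continuity-corrected z = (R + 0.5 - E[R]) / SD[R] = (6 + 0.5 - 7.0000) / 1.6514 = -0.3028.
Step 5: Two-sided p-value via normal approximation = 2*(1 - Phi(|z|)) = 0.762069.
Step 6: alpha = 0.05. fail to reject H0.

R = 6, z = -0.3028, p = 0.762069, fail to reject H0.


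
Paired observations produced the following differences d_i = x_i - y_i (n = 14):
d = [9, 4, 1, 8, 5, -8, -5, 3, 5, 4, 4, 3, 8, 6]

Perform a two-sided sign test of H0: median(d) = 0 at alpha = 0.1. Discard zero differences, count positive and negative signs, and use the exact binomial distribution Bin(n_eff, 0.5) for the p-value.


Step 1: Discard zero differences. Original n = 14; n_eff = number of nonzero differences = 14.
Nonzero differences (with sign): +9, +4, +1, +8, +5, -8, -5, +3, +5, +4, +4, +3, +8, +6
Step 2: Count signs: positive = 12, negative = 2.
Step 3: Under H0: P(positive) = 0.5, so the number of positives S ~ Bin(14, 0.5).
Step 4: Two-sided exact p-value = sum of Bin(14,0.5) probabilities at or below the observed probability = 0.012939.
Step 5: alpha = 0.1. reject H0.

n_eff = 14, pos = 12, neg = 2, p = 0.012939, reject H0.


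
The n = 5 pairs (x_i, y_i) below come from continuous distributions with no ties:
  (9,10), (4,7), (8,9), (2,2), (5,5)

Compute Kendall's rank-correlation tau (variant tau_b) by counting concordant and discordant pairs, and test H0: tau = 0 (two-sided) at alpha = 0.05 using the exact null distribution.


Step 1: Enumerate the 10 unordered pairs (i,j) with i<j and classify each by sign(x_j-x_i) * sign(y_j-y_i).
  (1,2):dx=-5,dy=-3->C; (1,3):dx=-1,dy=-1->C; (1,4):dx=-7,dy=-8->C; (1,5):dx=-4,dy=-5->C
  (2,3):dx=+4,dy=+2->C; (2,4):dx=-2,dy=-5->C; (2,5):dx=+1,dy=-2->D; (3,4):dx=-6,dy=-7->C
  (3,5):dx=-3,dy=-4->C; (4,5):dx=+3,dy=+3->C
Step 2: C = 9, D = 1, total pairs = 10.
Step 3: tau = (C - D)/(n(n-1)/2) = (9 - 1)/10 = 0.800000.
Step 4: Exact two-sided p-value (enumerate n! = 120 permutations of y under H0): p = 0.083333.
Step 5: alpha = 0.05. fail to reject H0.

tau_b = 0.8000 (C=9, D=1), p = 0.083333, fail to reject H0.


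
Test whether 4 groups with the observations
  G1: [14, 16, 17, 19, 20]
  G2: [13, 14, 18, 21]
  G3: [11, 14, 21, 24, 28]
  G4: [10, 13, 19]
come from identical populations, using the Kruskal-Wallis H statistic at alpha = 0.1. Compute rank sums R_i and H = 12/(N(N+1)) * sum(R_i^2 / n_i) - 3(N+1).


Step 1: Combine all N = 17 observations and assign midranks.
sorted (value, group, rank): (10,G4,1), (11,G3,2), (13,G2,3.5), (13,G4,3.5), (14,G1,6), (14,G2,6), (14,G3,6), (16,G1,8), (17,G1,9), (18,G2,10), (19,G1,11.5), (19,G4,11.5), (20,G1,13), (21,G2,14.5), (21,G3,14.5), (24,G3,16), (28,G3,17)
Step 2: Sum ranks within each group.
R_1 = 47.5 (n_1 = 5)
R_2 = 34 (n_2 = 4)
R_3 = 55.5 (n_3 = 5)
R_4 = 16 (n_4 = 3)
Step 3: H = 12/(N(N+1)) * sum(R_i^2/n_i) - 3(N+1)
     = 12/(17*18) * (47.5^2/5 + 34^2/4 + 55.5^2/5 + 16^2/3) - 3*18
     = 0.039216 * 1441.63 - 54
     = 2.534641.
Step 4: Ties present; correction factor C = 1 - 42/(17^3 - 17) = 0.991422. Corrected H = 2.534641 / 0.991422 = 2.556572.
Step 5: Under H0, H ~ chi^2(3); p-value = 0.465154.
Step 6: alpha = 0.1. fail to reject H0.

H = 2.5566, df = 3, p = 0.465154, fail to reject H0.


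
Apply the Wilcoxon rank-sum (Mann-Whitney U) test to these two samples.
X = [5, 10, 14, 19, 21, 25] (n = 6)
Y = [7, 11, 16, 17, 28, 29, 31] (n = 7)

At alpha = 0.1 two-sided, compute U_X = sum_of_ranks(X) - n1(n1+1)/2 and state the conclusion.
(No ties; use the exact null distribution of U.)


Step 1: Combine and sort all 13 observations; assign midranks.
sorted (value, group): (5,X), (7,Y), (10,X), (11,Y), (14,X), (16,Y), (17,Y), (19,X), (21,X), (25,X), (28,Y), (29,Y), (31,Y)
ranks: 5->1, 7->2, 10->3, 11->4, 14->5, 16->6, 17->7, 19->8, 21->9, 25->10, 28->11, 29->12, 31->13
Step 2: Rank sum for X: R1 = 1 + 3 + 5 + 8 + 9 + 10 = 36.
Step 3: U_X = R1 - n1(n1+1)/2 = 36 - 6*7/2 = 36 - 21 = 15.
       U_Y = n1*n2 - U_X = 42 - 15 = 27.
Step 4: No ties, so the exact null distribution of U (based on enumerating the C(13,6) = 1716 equally likely rank assignments) gives the two-sided p-value.
Step 5: p-value = 0.445221; compare to alpha = 0.1. fail to reject H0.

U_X = 15, p = 0.445221, fail to reject H0 at alpha = 0.1.


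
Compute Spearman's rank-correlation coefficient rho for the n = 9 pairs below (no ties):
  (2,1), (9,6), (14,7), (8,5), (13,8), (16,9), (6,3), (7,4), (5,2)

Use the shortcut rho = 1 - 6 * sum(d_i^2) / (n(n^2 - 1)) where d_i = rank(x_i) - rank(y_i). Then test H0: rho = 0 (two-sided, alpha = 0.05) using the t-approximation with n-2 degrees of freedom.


Step 1: Rank x and y separately (midranks; no ties here).
rank(x): 2->1, 9->6, 14->8, 8->5, 13->7, 16->9, 6->3, 7->4, 5->2
rank(y): 1->1, 6->6, 7->7, 5->5, 8->8, 9->9, 3->3, 4->4, 2->2
Step 2: d_i = R_x(i) - R_y(i); compute d_i^2.
  (1-1)^2=0, (6-6)^2=0, (8-7)^2=1, (5-5)^2=0, (7-8)^2=1, (9-9)^2=0, (3-3)^2=0, (4-4)^2=0, (2-2)^2=0
sum(d^2) = 2.
Step 3: rho = 1 - 6*2 / (9*(9^2 - 1)) = 1 - 12/720 = 0.983333.
Step 4: Under H0, t = rho * sqrt((n-2)/(1-rho^2)) = 14.3096 ~ t(7).
Step 5: Two-sided p-value from the t-distribution with 7 df = 0.000002.
Step 6: alpha = 0.05. reject H0.

rho = 0.9833, p = 0.000002, reject H0 at alpha = 0.05.


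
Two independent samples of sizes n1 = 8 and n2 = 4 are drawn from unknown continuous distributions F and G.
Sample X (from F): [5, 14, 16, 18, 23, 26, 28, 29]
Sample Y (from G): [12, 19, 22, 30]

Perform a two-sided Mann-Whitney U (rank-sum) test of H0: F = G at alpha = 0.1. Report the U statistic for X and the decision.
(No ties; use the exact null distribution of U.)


Step 1: Combine and sort all 12 observations; assign midranks.
sorted (value, group): (5,X), (12,Y), (14,X), (16,X), (18,X), (19,Y), (22,Y), (23,X), (26,X), (28,X), (29,X), (30,Y)
ranks: 5->1, 12->2, 14->3, 16->4, 18->5, 19->6, 22->7, 23->8, 26->9, 28->10, 29->11, 30->12
Step 2: Rank sum for X: R1 = 1 + 3 + 4 + 5 + 8 + 9 + 10 + 11 = 51.
Step 3: U_X = R1 - n1(n1+1)/2 = 51 - 8*9/2 = 51 - 36 = 15.
       U_Y = n1*n2 - U_X = 32 - 15 = 17.
Step 4: No ties, so the exact null distribution of U (based on enumerating the C(12,8) = 495 equally likely rank assignments) gives the two-sided p-value.
Step 5: p-value = 0.933333; compare to alpha = 0.1. fail to reject H0.

U_X = 15, p = 0.933333, fail to reject H0 at alpha = 0.1.


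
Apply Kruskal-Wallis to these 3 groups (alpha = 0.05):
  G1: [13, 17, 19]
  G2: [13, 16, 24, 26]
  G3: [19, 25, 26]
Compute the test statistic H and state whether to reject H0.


Step 1: Combine all N = 10 observations and assign midranks.
sorted (value, group, rank): (13,G1,1.5), (13,G2,1.5), (16,G2,3), (17,G1,4), (19,G1,5.5), (19,G3,5.5), (24,G2,7), (25,G3,8), (26,G2,9.5), (26,G3,9.5)
Step 2: Sum ranks within each group.
R_1 = 11 (n_1 = 3)
R_2 = 21 (n_2 = 4)
R_3 = 23 (n_3 = 3)
Step 3: H = 12/(N(N+1)) * sum(R_i^2/n_i) - 3(N+1)
     = 12/(10*11) * (11^2/3 + 21^2/4 + 23^2/3) - 3*11
     = 0.109091 * 326.917 - 33
     = 2.663636.
Step 4: Ties present; correction factor C = 1 - 18/(10^3 - 10) = 0.981818. Corrected H = 2.663636 / 0.981818 = 2.712963.
Step 5: Under H0, H ~ chi^2(2); p-value = 0.257565.
Step 6: alpha = 0.05. fail to reject H0.

H = 2.7130, df = 2, p = 0.257565, fail to reject H0.


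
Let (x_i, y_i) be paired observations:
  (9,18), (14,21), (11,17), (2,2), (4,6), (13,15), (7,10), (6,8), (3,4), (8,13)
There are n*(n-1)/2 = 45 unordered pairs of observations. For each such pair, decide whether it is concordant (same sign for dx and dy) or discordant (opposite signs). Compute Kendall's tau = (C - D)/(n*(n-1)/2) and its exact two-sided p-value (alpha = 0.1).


Step 1: Enumerate the 45 unordered pairs (i,j) with i<j and classify each by sign(x_j-x_i) * sign(y_j-y_i).
  (1,2):dx=+5,dy=+3->C; (1,3):dx=+2,dy=-1->D; (1,4):dx=-7,dy=-16->C; (1,5):dx=-5,dy=-12->C
  (1,6):dx=+4,dy=-3->D; (1,7):dx=-2,dy=-8->C; (1,8):dx=-3,dy=-10->C; (1,9):dx=-6,dy=-14->C
  (1,10):dx=-1,dy=-5->C; (2,3):dx=-3,dy=-4->C; (2,4):dx=-12,dy=-19->C; (2,5):dx=-10,dy=-15->C
  (2,6):dx=-1,dy=-6->C; (2,7):dx=-7,dy=-11->C; (2,8):dx=-8,dy=-13->C; (2,9):dx=-11,dy=-17->C
  (2,10):dx=-6,dy=-8->C; (3,4):dx=-9,dy=-15->C; (3,5):dx=-7,dy=-11->C; (3,6):dx=+2,dy=-2->D
  (3,7):dx=-4,dy=-7->C; (3,8):dx=-5,dy=-9->C; (3,9):dx=-8,dy=-13->C; (3,10):dx=-3,dy=-4->C
  (4,5):dx=+2,dy=+4->C; (4,6):dx=+11,dy=+13->C; (4,7):dx=+5,dy=+8->C; (4,8):dx=+4,dy=+6->C
  (4,9):dx=+1,dy=+2->C; (4,10):dx=+6,dy=+11->C; (5,6):dx=+9,dy=+9->C; (5,7):dx=+3,dy=+4->C
  (5,8):dx=+2,dy=+2->C; (5,9):dx=-1,dy=-2->C; (5,10):dx=+4,dy=+7->C; (6,7):dx=-6,dy=-5->C
  (6,8):dx=-7,dy=-7->C; (6,9):dx=-10,dy=-11->C; (6,10):dx=-5,dy=-2->C; (7,8):dx=-1,dy=-2->C
  (7,9):dx=-4,dy=-6->C; (7,10):dx=+1,dy=+3->C; (8,9):dx=-3,dy=-4->C; (8,10):dx=+2,dy=+5->C
  (9,10):dx=+5,dy=+9->C
Step 2: C = 42, D = 3, total pairs = 45.
Step 3: tau = (C - D)/(n(n-1)/2) = (42 - 3)/45 = 0.866667.
Step 4: Exact two-sided p-value (enumerate n! = 3628800 permutations of y under H0): p = 0.000115.
Step 5: alpha = 0.1. reject H0.

tau_b = 0.8667 (C=42, D=3), p = 0.000115, reject H0.


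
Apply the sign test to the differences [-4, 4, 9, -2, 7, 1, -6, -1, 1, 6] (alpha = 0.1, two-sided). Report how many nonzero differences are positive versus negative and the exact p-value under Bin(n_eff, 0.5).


Step 1: Discard zero differences. Original n = 10; n_eff = number of nonzero differences = 10.
Nonzero differences (with sign): -4, +4, +9, -2, +7, +1, -6, -1, +1, +6
Step 2: Count signs: positive = 6, negative = 4.
Step 3: Under H0: P(positive) = 0.5, so the number of positives S ~ Bin(10, 0.5).
Step 4: Two-sided exact p-value = sum of Bin(10,0.5) probabilities at or below the observed probability = 0.753906.
Step 5: alpha = 0.1. fail to reject H0.

n_eff = 10, pos = 6, neg = 4, p = 0.753906, fail to reject H0.


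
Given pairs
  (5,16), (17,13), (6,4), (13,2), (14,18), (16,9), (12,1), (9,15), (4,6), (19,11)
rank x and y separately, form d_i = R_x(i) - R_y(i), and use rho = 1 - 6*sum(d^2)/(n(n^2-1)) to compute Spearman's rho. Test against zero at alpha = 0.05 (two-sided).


Step 1: Rank x and y separately (midranks; no ties here).
rank(x): 5->2, 17->9, 6->3, 13->6, 14->7, 16->8, 12->5, 9->4, 4->1, 19->10
rank(y): 16->9, 13->7, 4->3, 2->2, 18->10, 9->5, 1->1, 15->8, 6->4, 11->6
Step 2: d_i = R_x(i) - R_y(i); compute d_i^2.
  (2-9)^2=49, (9-7)^2=4, (3-3)^2=0, (6-2)^2=16, (7-10)^2=9, (8-5)^2=9, (5-1)^2=16, (4-8)^2=16, (1-4)^2=9, (10-6)^2=16
sum(d^2) = 144.
Step 3: rho = 1 - 6*144 / (10*(10^2 - 1)) = 1 - 864/990 = 0.127273.
Step 4: Under H0, t = rho * sqrt((n-2)/(1-rho^2)) = 0.3629 ~ t(8).
Step 5: Two-sided p-value from the t-distribution with 8 df = 0.726057.
Step 6: alpha = 0.05. fail to reject H0.

rho = 0.1273, p = 0.726057, fail to reject H0 at alpha = 0.05.


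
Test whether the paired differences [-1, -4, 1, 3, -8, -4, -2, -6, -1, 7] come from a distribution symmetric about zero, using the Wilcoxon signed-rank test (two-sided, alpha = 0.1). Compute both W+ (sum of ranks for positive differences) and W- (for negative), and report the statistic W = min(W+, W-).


Step 1: Drop any zero differences (none here) and take |d_i|.
|d| = [1, 4, 1, 3, 8, 4, 2, 6, 1, 7]
Step 2: Midrank |d_i| (ties get averaged ranks).
ranks: |1|->2, |4|->6.5, |1|->2, |3|->5, |8|->10, |4|->6.5, |2|->4, |6|->8, |1|->2, |7|->9
Step 3: Attach original signs; sum ranks with positive sign and with negative sign.
W+ = 2 + 5 + 9 = 16
W- = 2 + 6.5 + 10 + 6.5 + 4 + 8 + 2 = 39
(Check: W+ + W- = 55 should equal n(n+1)/2 = 55.)
Step 4: Test statistic W = min(W+, W-) = 16.
Step 5: Ties in |d|, so use the tie-corrected normal approximation.
        E[W] = n(n+1)/4 = 10*11/4 = 27.5.
        Tie groups: |d|=1 (t=3), |d|=4 (t=2); sum(t^3 - t) = 30.
        Var[W] = n(n+1)(2n+1)/24 - sum(t^3-t)/48 = 2310/24 - 30/48 = 95.625.
        z = (W - E[W]) / sqrt(Var[W]) = (16 - 27.5) / 9.7788 = -1.1760.
        Two-sided p = 2*Phi(z) = 0.239590.
Step 6: alpha = 0.1. fail to reject H0.

W+ = 16, W- = 39, W = min = 16, p = 0.239590, fail to reject H0.


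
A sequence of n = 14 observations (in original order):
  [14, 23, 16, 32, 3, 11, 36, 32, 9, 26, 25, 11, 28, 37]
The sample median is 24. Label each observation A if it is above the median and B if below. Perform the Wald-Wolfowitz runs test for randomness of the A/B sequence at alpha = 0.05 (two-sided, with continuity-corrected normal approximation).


Step 1: Compute median = 24; label A = above, B = below.
Labels in order: BBBABBAABAABAA  (n_A = 7, n_B = 7)
Step 2: Count runs R = 8.
Step 3: Under H0 (random ordering), E[R] = 2*n_A*n_B/(n_A+n_B) + 1 = 2*7*7/14 + 1 = 8.0000.
        Var[R] = 2*n_A*n_B*(2*n_A*n_B - n_A - n_B) / ((n_A+n_B)^2 * (n_A+n_B-1)) = 8232/2548 = 3.2308.
        SD[R] = 1.7974.
Step 4: R = E[R], so z = 0 with no continuity correction.
Step 5: Two-sided p-value via normal approximation = 2*(1 - Phi(|z|)) = 1.000000.
Step 6: alpha = 0.05. fail to reject H0.

R = 8, z = 0.0000, p = 1.000000, fail to reject H0.


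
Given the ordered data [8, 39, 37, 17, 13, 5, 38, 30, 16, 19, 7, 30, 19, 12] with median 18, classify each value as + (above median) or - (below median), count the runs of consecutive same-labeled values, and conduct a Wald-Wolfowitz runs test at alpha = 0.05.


Step 1: Compute median = 18; label A = above, B = below.
Labels in order: BAABBBAABABAAB  (n_A = 7, n_B = 7)
Step 2: Count runs R = 9.
Step 3: Under H0 (random ordering), E[R] = 2*n_A*n_B/(n_A+n_B) + 1 = 2*7*7/14 + 1 = 8.0000.
        Var[R] = 2*n_A*n_B*(2*n_A*n_B - n_A - n_B) / ((n_A+n_B)^2 * (n_A+n_B-1)) = 8232/2548 = 3.2308.
        SD[R] = 1.7974.
Step 4: Continuity-corrected z = (R - 0.5 - E[R]) / SD[R] = (9 - 0.5 - 8.0000) / 1.7974 = 0.2782.
Step 5: Two-sided p-value via normal approximation = 2*(1 - Phi(|z|)) = 0.780879.
Step 6: alpha = 0.05. fail to reject H0.

R = 9, z = 0.2782, p = 0.780879, fail to reject H0.


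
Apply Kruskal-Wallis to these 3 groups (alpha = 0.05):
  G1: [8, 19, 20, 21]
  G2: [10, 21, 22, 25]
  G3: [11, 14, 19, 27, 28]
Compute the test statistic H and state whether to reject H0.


Step 1: Combine all N = 13 observations and assign midranks.
sorted (value, group, rank): (8,G1,1), (10,G2,2), (11,G3,3), (14,G3,4), (19,G1,5.5), (19,G3,5.5), (20,G1,7), (21,G1,8.5), (21,G2,8.5), (22,G2,10), (25,G2,11), (27,G3,12), (28,G3,13)
Step 2: Sum ranks within each group.
R_1 = 22 (n_1 = 4)
R_2 = 31.5 (n_2 = 4)
R_3 = 37.5 (n_3 = 5)
Step 3: H = 12/(N(N+1)) * sum(R_i^2/n_i) - 3(N+1)
     = 12/(13*14) * (22^2/4 + 31.5^2/4 + 37.5^2/5) - 3*14
     = 0.065934 * 650.312 - 42
     = 0.877747.
Step 4: Ties present; correction factor C = 1 - 12/(13^3 - 13) = 0.994505. Corrected H = 0.877747 / 0.994505 = 0.882597.
Step 5: Under H0, H ~ chi^2(2); p-value = 0.643201.
Step 6: alpha = 0.05. fail to reject H0.

H = 0.8826, df = 2, p = 0.643201, fail to reject H0.


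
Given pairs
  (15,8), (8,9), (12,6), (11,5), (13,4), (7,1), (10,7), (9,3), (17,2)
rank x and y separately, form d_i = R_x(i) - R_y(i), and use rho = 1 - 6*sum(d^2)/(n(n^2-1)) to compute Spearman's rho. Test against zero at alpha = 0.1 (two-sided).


Step 1: Rank x and y separately (midranks; no ties here).
rank(x): 15->8, 8->2, 12->6, 11->5, 13->7, 7->1, 10->4, 9->3, 17->9
rank(y): 8->8, 9->9, 6->6, 5->5, 4->4, 1->1, 7->7, 3->3, 2->2
Step 2: d_i = R_x(i) - R_y(i); compute d_i^2.
  (8-8)^2=0, (2-9)^2=49, (6-6)^2=0, (5-5)^2=0, (7-4)^2=9, (1-1)^2=0, (4-7)^2=9, (3-3)^2=0, (9-2)^2=49
sum(d^2) = 116.
Step 3: rho = 1 - 6*116 / (9*(9^2 - 1)) = 1 - 696/720 = 0.033333.
Step 4: Under H0, t = rho * sqrt((n-2)/(1-rho^2)) = 0.0882 ~ t(7).
Step 5: Two-sided p-value from the t-distribution with 7 df = 0.932157.
Step 6: alpha = 0.1. fail to reject H0.

rho = 0.0333, p = 0.932157, fail to reject H0 at alpha = 0.1.


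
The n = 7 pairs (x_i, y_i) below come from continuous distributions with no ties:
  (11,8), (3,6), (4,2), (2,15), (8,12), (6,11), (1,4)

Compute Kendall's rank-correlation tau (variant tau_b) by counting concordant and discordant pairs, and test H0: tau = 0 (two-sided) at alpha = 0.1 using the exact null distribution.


Step 1: Enumerate the 21 unordered pairs (i,j) with i<j and classify each by sign(x_j-x_i) * sign(y_j-y_i).
  (1,2):dx=-8,dy=-2->C; (1,3):dx=-7,dy=-6->C; (1,4):dx=-9,dy=+7->D; (1,5):dx=-3,dy=+4->D
  (1,6):dx=-5,dy=+3->D; (1,7):dx=-10,dy=-4->C; (2,3):dx=+1,dy=-4->D; (2,4):dx=-1,dy=+9->D
  (2,5):dx=+5,dy=+6->C; (2,6):dx=+3,dy=+5->C; (2,7):dx=-2,dy=-2->C; (3,4):dx=-2,dy=+13->D
  (3,5):dx=+4,dy=+10->C; (3,6):dx=+2,dy=+9->C; (3,7):dx=-3,dy=+2->D; (4,5):dx=+6,dy=-3->D
  (4,6):dx=+4,dy=-4->D; (4,7):dx=-1,dy=-11->C; (5,6):dx=-2,dy=-1->C; (5,7):dx=-7,dy=-8->C
  (6,7):dx=-5,dy=-7->C
Step 2: C = 12, D = 9, total pairs = 21.
Step 3: tau = (C - D)/(n(n-1)/2) = (12 - 9)/21 = 0.142857.
Step 4: Exact two-sided p-value (enumerate n! = 5040 permutations of y under H0): p = 0.772619.
Step 5: alpha = 0.1. fail to reject H0.

tau_b = 0.1429 (C=12, D=9), p = 0.772619, fail to reject H0.


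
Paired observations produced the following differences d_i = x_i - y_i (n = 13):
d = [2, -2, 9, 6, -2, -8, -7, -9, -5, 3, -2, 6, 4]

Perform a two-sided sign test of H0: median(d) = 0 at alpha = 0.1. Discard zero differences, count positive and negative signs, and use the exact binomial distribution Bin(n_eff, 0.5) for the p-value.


Step 1: Discard zero differences. Original n = 13; n_eff = number of nonzero differences = 13.
Nonzero differences (with sign): +2, -2, +9, +6, -2, -8, -7, -9, -5, +3, -2, +6, +4
Step 2: Count signs: positive = 6, negative = 7.
Step 3: Under H0: P(positive) = 0.5, so the number of positives S ~ Bin(13, 0.5).
Step 4: Two-sided exact p-value = sum of Bin(13,0.5) probabilities at or below the observed probability = 1.000000.
Step 5: alpha = 0.1. fail to reject H0.

n_eff = 13, pos = 6, neg = 7, p = 1.000000, fail to reject H0.


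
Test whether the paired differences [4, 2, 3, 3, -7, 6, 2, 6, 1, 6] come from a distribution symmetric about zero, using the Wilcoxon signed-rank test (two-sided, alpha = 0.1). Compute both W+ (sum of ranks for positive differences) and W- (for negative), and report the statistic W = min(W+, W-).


Step 1: Drop any zero differences (none here) and take |d_i|.
|d| = [4, 2, 3, 3, 7, 6, 2, 6, 1, 6]
Step 2: Midrank |d_i| (ties get averaged ranks).
ranks: |4|->6, |2|->2.5, |3|->4.5, |3|->4.5, |7|->10, |6|->8, |2|->2.5, |6|->8, |1|->1, |6|->8
Step 3: Attach original signs; sum ranks with positive sign and with negative sign.
W+ = 6 + 2.5 + 4.5 + 4.5 + 8 + 2.5 + 8 + 1 + 8 = 45
W- = 10 = 10
(Check: W+ + W- = 55 should equal n(n+1)/2 = 55.)
Step 4: Test statistic W = min(W+, W-) = 10.
Step 5: Ties in |d|, so use the tie-corrected normal approximation.
        E[W] = n(n+1)/4 = 10*11/4 = 27.5.
        Tie groups: |d|=2 (t=2), |d|=3 (t=2), |d|=6 (t=3); sum(t^3 - t) = 36.
        Var[W] = n(n+1)(2n+1)/24 - sum(t^3-t)/48 = 2310/24 - 36/48 = 95.5.
        z = (W - E[W]) / sqrt(Var[W]) = (10 - 27.5) / 9.7724 = -1.7908.
        Two-sided p = 2*Phi(z) = 0.073332.
Step 6: alpha = 0.1. reject H0.

W+ = 45, W- = 10, W = min = 10, p = 0.073332, reject H0.


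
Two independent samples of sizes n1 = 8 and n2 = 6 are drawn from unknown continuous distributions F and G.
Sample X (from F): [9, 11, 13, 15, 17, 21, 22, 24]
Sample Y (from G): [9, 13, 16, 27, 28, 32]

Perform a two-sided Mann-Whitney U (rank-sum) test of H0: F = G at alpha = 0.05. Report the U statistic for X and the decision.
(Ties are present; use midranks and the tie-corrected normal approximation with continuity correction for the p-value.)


Step 1: Combine and sort all 14 observations; assign midranks.
sorted (value, group): (9,X), (9,Y), (11,X), (13,X), (13,Y), (15,X), (16,Y), (17,X), (21,X), (22,X), (24,X), (27,Y), (28,Y), (32,Y)
ranks: 9->1.5, 9->1.5, 11->3, 13->4.5, 13->4.5, 15->6, 16->7, 17->8, 21->9, 22->10, 24->11, 27->12, 28->13, 32->14
Step 2: Rank sum for X: R1 = 1.5 + 3 + 4.5 + 6 + 8 + 9 + 10 + 11 = 53.
Step 3: U_X = R1 - n1(n1+1)/2 = 53 - 8*9/2 = 53 - 36 = 17.
       U_Y = n1*n2 - U_X = 48 - 17 = 31.
Step 4: Ties are present, so use the tie-corrected normal approximation (with continuity correction) for the p-value.
Step 5: p-value = 0.400350; compare to alpha = 0.05. fail to reject H0.

U_X = 17, p = 0.400350, fail to reject H0 at alpha = 0.05.


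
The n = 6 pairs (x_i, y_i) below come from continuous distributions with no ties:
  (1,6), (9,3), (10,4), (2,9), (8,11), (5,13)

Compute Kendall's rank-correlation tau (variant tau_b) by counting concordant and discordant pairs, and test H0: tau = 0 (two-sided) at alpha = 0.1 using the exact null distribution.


Step 1: Enumerate the 15 unordered pairs (i,j) with i<j and classify each by sign(x_j-x_i) * sign(y_j-y_i).
  (1,2):dx=+8,dy=-3->D; (1,3):dx=+9,dy=-2->D; (1,4):dx=+1,dy=+3->C; (1,5):dx=+7,dy=+5->C
  (1,6):dx=+4,dy=+7->C; (2,3):dx=+1,dy=+1->C; (2,4):dx=-7,dy=+6->D; (2,5):dx=-1,dy=+8->D
  (2,6):dx=-4,dy=+10->D; (3,4):dx=-8,dy=+5->D; (3,5):dx=-2,dy=+7->D; (3,6):dx=-5,dy=+9->D
  (4,5):dx=+6,dy=+2->C; (4,6):dx=+3,dy=+4->C; (5,6):dx=-3,dy=+2->D
Step 2: C = 6, D = 9, total pairs = 15.
Step 3: tau = (C - D)/(n(n-1)/2) = (6 - 9)/15 = -0.200000.
Step 4: Exact two-sided p-value (enumerate n! = 720 permutations of y under H0): p = 0.719444.
Step 5: alpha = 0.1. fail to reject H0.

tau_b = -0.2000 (C=6, D=9), p = 0.719444, fail to reject H0.


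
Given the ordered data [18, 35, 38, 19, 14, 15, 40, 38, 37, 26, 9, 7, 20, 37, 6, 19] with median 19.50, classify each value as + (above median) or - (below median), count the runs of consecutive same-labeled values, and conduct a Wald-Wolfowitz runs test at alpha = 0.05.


Step 1: Compute median = 19.50; label A = above, B = below.
Labels in order: BAABBBAAAABBAABB  (n_A = 8, n_B = 8)
Step 2: Count runs R = 7.
Step 3: Under H0 (random ordering), E[R] = 2*n_A*n_B/(n_A+n_B) + 1 = 2*8*8/16 + 1 = 9.0000.
        Var[R] = 2*n_A*n_B*(2*n_A*n_B - n_A - n_B) / ((n_A+n_B)^2 * (n_A+n_B-1)) = 14336/3840 = 3.7333.
        SD[R] = 1.9322.
Step 4: Continuity-corrected z = (R + 0.5 - E[R]) / SD[R] = (7 + 0.5 - 9.0000) / 1.9322 = -0.7763.
Step 5: Two-sided p-value via normal approximation = 2*(1 - Phi(|z|)) = 0.437558.
Step 6: alpha = 0.05. fail to reject H0.

R = 7, z = -0.7763, p = 0.437558, fail to reject H0.


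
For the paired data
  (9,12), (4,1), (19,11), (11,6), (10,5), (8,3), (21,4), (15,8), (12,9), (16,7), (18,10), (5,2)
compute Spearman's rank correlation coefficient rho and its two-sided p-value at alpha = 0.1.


Step 1: Rank x and y separately (midranks; no ties here).
rank(x): 9->4, 4->1, 19->11, 11->6, 10->5, 8->3, 21->12, 15->8, 12->7, 16->9, 18->10, 5->2
rank(y): 12->12, 1->1, 11->11, 6->6, 5->5, 3->3, 4->4, 8->8, 9->9, 7->7, 10->10, 2->2
Step 2: d_i = R_x(i) - R_y(i); compute d_i^2.
  (4-12)^2=64, (1-1)^2=0, (11-11)^2=0, (6-6)^2=0, (5-5)^2=0, (3-3)^2=0, (12-4)^2=64, (8-8)^2=0, (7-9)^2=4, (9-7)^2=4, (10-10)^2=0, (2-2)^2=0
sum(d^2) = 136.
Step 3: rho = 1 - 6*136 / (12*(12^2 - 1)) = 1 - 816/1716 = 0.524476.
Step 4: Under H0, t = rho * sqrt((n-2)/(1-rho^2)) = 1.9480 ~ t(10).
Step 5: Two-sided p-value from the t-distribution with 10 df = 0.080019.
Step 6: alpha = 0.1. reject H0.

rho = 0.5245, p = 0.080019, reject H0 at alpha = 0.1.


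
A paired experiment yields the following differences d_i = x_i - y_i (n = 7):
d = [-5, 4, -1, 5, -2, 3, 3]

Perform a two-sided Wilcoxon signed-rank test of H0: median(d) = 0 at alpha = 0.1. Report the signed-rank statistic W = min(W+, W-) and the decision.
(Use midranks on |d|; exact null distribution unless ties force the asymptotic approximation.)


Step 1: Drop any zero differences (none here) and take |d_i|.
|d| = [5, 4, 1, 5, 2, 3, 3]
Step 2: Midrank |d_i| (ties get averaged ranks).
ranks: |5|->6.5, |4|->5, |1|->1, |5|->6.5, |2|->2, |3|->3.5, |3|->3.5
Step 3: Attach original signs; sum ranks with positive sign and with negative sign.
W+ = 5 + 6.5 + 3.5 + 3.5 = 18.5
W- = 6.5 + 1 + 2 = 9.5
(Check: W+ + W- = 28 should equal n(n+1)/2 = 28.)
Step 4: Test statistic W = min(W+, W-) = 9.5.
Step 5: Ties in |d|, so use the tie-corrected normal approximation.
        E[W] = n(n+1)/4 = 7*8/4 = 14.
        Tie groups: |d|=3 (t=2), |d|=5 (t=2); sum(t^3 - t) = 12.
        Var[W] = n(n+1)(2n+1)/24 - sum(t^3-t)/48 = 840/24 - 12/48 = 34.75.
        z = (W - E[W]) / sqrt(Var[W]) = (9.5 - 14) / 5.8949 = -0.7634.
        Two-sided p = 2*Phi(z) = 0.445243.
Step 6: alpha = 0.1. fail to reject H0.

W+ = 18.5, W- = 9.5, W = min = 9.5, p = 0.445243, fail to reject H0.


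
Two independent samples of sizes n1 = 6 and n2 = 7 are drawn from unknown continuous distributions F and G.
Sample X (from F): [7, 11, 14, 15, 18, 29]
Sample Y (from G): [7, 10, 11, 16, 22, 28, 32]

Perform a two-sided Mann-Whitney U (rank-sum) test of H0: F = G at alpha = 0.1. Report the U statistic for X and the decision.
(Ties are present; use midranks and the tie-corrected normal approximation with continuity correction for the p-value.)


Step 1: Combine and sort all 13 observations; assign midranks.
sorted (value, group): (7,X), (7,Y), (10,Y), (11,X), (11,Y), (14,X), (15,X), (16,Y), (18,X), (22,Y), (28,Y), (29,X), (32,Y)
ranks: 7->1.5, 7->1.5, 10->3, 11->4.5, 11->4.5, 14->6, 15->7, 16->8, 18->9, 22->10, 28->11, 29->12, 32->13
Step 2: Rank sum for X: R1 = 1.5 + 4.5 + 6 + 7 + 9 + 12 = 40.
Step 3: U_X = R1 - n1(n1+1)/2 = 40 - 6*7/2 = 40 - 21 = 19.
       U_Y = n1*n2 - U_X = 42 - 19 = 23.
Step 4: Ties are present, so use the tie-corrected normal approximation (with continuity correction) for the p-value.
Step 5: p-value = 0.829863; compare to alpha = 0.1. fail to reject H0.

U_X = 19, p = 0.829863, fail to reject H0 at alpha = 0.1.


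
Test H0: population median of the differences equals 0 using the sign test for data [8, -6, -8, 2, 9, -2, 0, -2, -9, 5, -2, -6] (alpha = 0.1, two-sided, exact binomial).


Step 1: Discard zero differences. Original n = 12; n_eff = number of nonzero differences = 11.
Nonzero differences (with sign): +8, -6, -8, +2, +9, -2, -2, -9, +5, -2, -6
Step 2: Count signs: positive = 4, negative = 7.
Step 3: Under H0: P(positive) = 0.5, so the number of positives S ~ Bin(11, 0.5).
Step 4: Two-sided exact p-value = sum of Bin(11,0.5) probabilities at or below the observed probability = 0.548828.
Step 5: alpha = 0.1. fail to reject H0.

n_eff = 11, pos = 4, neg = 7, p = 0.548828, fail to reject H0.


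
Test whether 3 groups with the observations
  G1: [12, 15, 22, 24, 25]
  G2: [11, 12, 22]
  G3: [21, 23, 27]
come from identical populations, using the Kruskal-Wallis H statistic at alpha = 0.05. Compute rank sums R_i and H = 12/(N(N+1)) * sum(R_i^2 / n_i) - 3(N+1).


Step 1: Combine all N = 11 observations and assign midranks.
sorted (value, group, rank): (11,G2,1), (12,G1,2.5), (12,G2,2.5), (15,G1,4), (21,G3,5), (22,G1,6.5), (22,G2,6.5), (23,G3,8), (24,G1,9), (25,G1,10), (27,G3,11)
Step 2: Sum ranks within each group.
R_1 = 32 (n_1 = 5)
R_2 = 10 (n_2 = 3)
R_3 = 24 (n_3 = 3)
Step 3: H = 12/(N(N+1)) * sum(R_i^2/n_i) - 3(N+1)
     = 12/(11*12) * (32^2/5 + 10^2/3 + 24^2/3) - 3*12
     = 0.090909 * 430.133 - 36
     = 3.103030.
Step 4: Ties present; correction factor C = 1 - 12/(11^3 - 11) = 0.990909. Corrected H = 3.103030 / 0.990909 = 3.131498.
Step 5: Under H0, H ~ chi^2(2); p-value = 0.208931.
Step 6: alpha = 0.05. fail to reject H0.

H = 3.1315, df = 2, p = 0.208931, fail to reject H0.


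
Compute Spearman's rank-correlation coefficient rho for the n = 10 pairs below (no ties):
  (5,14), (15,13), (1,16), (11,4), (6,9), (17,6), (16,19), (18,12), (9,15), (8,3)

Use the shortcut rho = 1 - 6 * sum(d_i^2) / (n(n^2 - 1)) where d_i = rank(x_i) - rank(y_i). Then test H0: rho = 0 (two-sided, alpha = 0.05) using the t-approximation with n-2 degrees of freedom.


Step 1: Rank x and y separately (midranks; no ties here).
rank(x): 5->2, 15->7, 1->1, 11->6, 6->3, 17->9, 16->8, 18->10, 9->5, 8->4
rank(y): 14->7, 13->6, 16->9, 4->2, 9->4, 6->3, 19->10, 12->5, 15->8, 3->1
Step 2: d_i = R_x(i) - R_y(i); compute d_i^2.
  (2-7)^2=25, (7-6)^2=1, (1-9)^2=64, (6-2)^2=16, (3-4)^2=1, (9-3)^2=36, (8-10)^2=4, (10-5)^2=25, (5-8)^2=9, (4-1)^2=9
sum(d^2) = 190.
Step 3: rho = 1 - 6*190 / (10*(10^2 - 1)) = 1 - 1140/990 = -0.151515.
Step 4: Under H0, t = rho * sqrt((n-2)/(1-rho^2)) = -0.4336 ~ t(8).
Step 5: Two-sided p-value from the t-distribution with 8 df = 0.676065.
Step 6: alpha = 0.05. fail to reject H0.

rho = -0.1515, p = 0.676065, fail to reject H0 at alpha = 0.05.


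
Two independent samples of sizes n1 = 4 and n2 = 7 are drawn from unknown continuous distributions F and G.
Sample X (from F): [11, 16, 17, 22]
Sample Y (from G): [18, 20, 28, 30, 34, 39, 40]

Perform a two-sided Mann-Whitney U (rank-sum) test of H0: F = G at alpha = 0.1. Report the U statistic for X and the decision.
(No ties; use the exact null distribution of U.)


Step 1: Combine and sort all 11 observations; assign midranks.
sorted (value, group): (11,X), (16,X), (17,X), (18,Y), (20,Y), (22,X), (28,Y), (30,Y), (34,Y), (39,Y), (40,Y)
ranks: 11->1, 16->2, 17->3, 18->4, 20->5, 22->6, 28->7, 30->8, 34->9, 39->10, 40->11
Step 2: Rank sum for X: R1 = 1 + 2 + 3 + 6 = 12.
Step 3: U_X = R1 - n1(n1+1)/2 = 12 - 4*5/2 = 12 - 10 = 2.
       U_Y = n1*n2 - U_X = 28 - 2 = 26.
Step 4: No ties, so the exact null distribution of U (based on enumerating the C(11,4) = 330 equally likely rank assignments) gives the two-sided p-value.
Step 5: p-value = 0.024242; compare to alpha = 0.1. reject H0.

U_X = 2, p = 0.024242, reject H0 at alpha = 0.1.


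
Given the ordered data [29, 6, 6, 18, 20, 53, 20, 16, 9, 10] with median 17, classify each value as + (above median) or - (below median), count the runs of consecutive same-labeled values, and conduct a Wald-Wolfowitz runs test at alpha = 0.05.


Step 1: Compute median = 17; label A = above, B = below.
Labels in order: ABBAAAABBB  (n_A = 5, n_B = 5)
Step 2: Count runs R = 4.
Step 3: Under H0 (random ordering), E[R] = 2*n_A*n_B/(n_A+n_B) + 1 = 2*5*5/10 + 1 = 6.0000.
        Var[R] = 2*n_A*n_B*(2*n_A*n_B - n_A - n_B) / ((n_A+n_B)^2 * (n_A+n_B-1)) = 2000/900 = 2.2222.
        SD[R] = 1.4907.
Step 4: Continuity-corrected z = (R + 0.5 - E[R]) / SD[R] = (4 + 0.5 - 6.0000) / 1.4907 = -1.0062.
Step 5: Two-sided p-value via normal approximation = 2*(1 - Phi(|z|)) = 0.314305.
Step 6: alpha = 0.05. fail to reject H0.

R = 4, z = -1.0062, p = 0.314305, fail to reject H0.


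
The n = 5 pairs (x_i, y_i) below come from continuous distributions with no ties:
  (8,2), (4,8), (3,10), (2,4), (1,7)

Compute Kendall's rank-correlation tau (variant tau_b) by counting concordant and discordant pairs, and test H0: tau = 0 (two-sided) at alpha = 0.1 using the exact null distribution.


Step 1: Enumerate the 10 unordered pairs (i,j) with i<j and classify each by sign(x_j-x_i) * sign(y_j-y_i).
  (1,2):dx=-4,dy=+6->D; (1,3):dx=-5,dy=+8->D; (1,4):dx=-6,dy=+2->D; (1,5):dx=-7,dy=+5->D
  (2,3):dx=-1,dy=+2->D; (2,4):dx=-2,dy=-4->C; (2,5):dx=-3,dy=-1->C; (3,4):dx=-1,dy=-6->C
  (3,5):dx=-2,dy=-3->C; (4,5):dx=-1,dy=+3->D
Step 2: C = 4, D = 6, total pairs = 10.
Step 3: tau = (C - D)/(n(n-1)/2) = (4 - 6)/10 = -0.200000.
Step 4: Exact two-sided p-value (enumerate n! = 120 permutations of y under H0): p = 0.816667.
Step 5: alpha = 0.1. fail to reject H0.

tau_b = -0.2000 (C=4, D=6), p = 0.816667, fail to reject H0.


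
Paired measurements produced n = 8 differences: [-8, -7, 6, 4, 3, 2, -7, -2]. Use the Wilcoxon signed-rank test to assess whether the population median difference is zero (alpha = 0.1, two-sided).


Step 1: Drop any zero differences (none here) and take |d_i|.
|d| = [8, 7, 6, 4, 3, 2, 7, 2]
Step 2: Midrank |d_i| (ties get averaged ranks).
ranks: |8|->8, |7|->6.5, |6|->5, |4|->4, |3|->3, |2|->1.5, |7|->6.5, |2|->1.5
Step 3: Attach original signs; sum ranks with positive sign and with negative sign.
W+ = 5 + 4 + 3 + 1.5 = 13.5
W- = 8 + 6.5 + 6.5 + 1.5 = 22.5
(Check: W+ + W- = 36 should equal n(n+1)/2 = 36.)
Step 4: Test statistic W = min(W+, W-) = 13.5.
Step 5: Ties in |d|, so use the tie-corrected normal approximation.
        E[W] = n(n+1)/4 = 8*9/4 = 18.
        Tie groups: |d|=2 (t=2), |d|=7 (t=2); sum(t^3 - t) = 12.
        Var[W] = n(n+1)(2n+1)/24 - sum(t^3-t)/48 = 1224/24 - 12/48 = 50.75.
        z = (W - E[W]) / sqrt(Var[W]) = (13.5 - 18) / 7.1239 = -0.6317.
        Two-sided p = 2*Phi(z) = 0.527599.
Step 6: alpha = 0.1. fail to reject H0.

W+ = 13.5, W- = 22.5, W = min = 13.5, p = 0.527599, fail to reject H0.


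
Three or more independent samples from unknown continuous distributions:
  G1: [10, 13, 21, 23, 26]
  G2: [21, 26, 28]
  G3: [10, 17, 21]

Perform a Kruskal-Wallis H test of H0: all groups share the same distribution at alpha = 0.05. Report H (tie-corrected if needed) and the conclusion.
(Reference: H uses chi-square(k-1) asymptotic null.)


Step 1: Combine all N = 11 observations and assign midranks.
sorted (value, group, rank): (10,G1,1.5), (10,G3,1.5), (13,G1,3), (17,G3,4), (21,G1,6), (21,G2,6), (21,G3,6), (23,G1,8), (26,G1,9.5), (26,G2,9.5), (28,G2,11)
Step 2: Sum ranks within each group.
R_1 = 28 (n_1 = 5)
R_2 = 26.5 (n_2 = 3)
R_3 = 11.5 (n_3 = 3)
Step 3: H = 12/(N(N+1)) * sum(R_i^2/n_i) - 3(N+1)
     = 12/(11*12) * (28^2/5 + 26.5^2/3 + 11.5^2/3) - 3*12
     = 0.090909 * 434.967 - 36
     = 3.542424.
Step 4: Ties present; correction factor C = 1 - 36/(11^3 - 11) = 0.972727. Corrected H = 3.542424 / 0.972727 = 3.641745.
Step 5: Under H0, H ~ chi^2(2); p-value = 0.161884.
Step 6: alpha = 0.05. fail to reject H0.

H = 3.6417, df = 2, p = 0.161884, fail to reject H0.
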